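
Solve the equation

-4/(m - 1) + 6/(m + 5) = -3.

m = -6.705 or m = 2.0383

Multiply both sides by (m - 1)(m + 5):
-4(m + 5) + 6(m - 1) = -3(m - 1)(m + 5).
Expand and collect terms: -3m^2 - 14m + 41 = 0.
By the quadratic formula, m = (14 +/- sqrt(688)) / -6, so m ~= -6.705 or m ~= 2.0383.
Neither value makes a denominator zero (m != 1, m != -5), so both are valid.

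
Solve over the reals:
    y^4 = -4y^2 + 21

Let u = y^2. The equation becomes u^2 + 4u - 21 = 0.
Factor: (u - 3)(u + 7) = 0, so u = 3 or u = -7.
y^2 = 3 gives y = +/-sqrt(3) ~= +/-1.7321.
y^2 = -7 < 0 has no real solution.

y = -1.7321 or y = 1.7321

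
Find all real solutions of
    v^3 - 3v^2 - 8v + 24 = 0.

Possible rational roots are divisors of 24. Testing v = 3 gives 0, so (v - 3) is a factor.
Divide: v^3 - 3v^2 - 8v + 24 = (v - 3)(v^2 - 8).
Apply the quadratic formula to v^2 - 8 = 0: v = (0 +/- sqrt(32))/2, i.e. v ~= 2.8284 or v ~= -2.8284.

v = -2.8284 or v = 2.8284 or v = 3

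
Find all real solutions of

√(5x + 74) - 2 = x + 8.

Isolate the radical: √(5x + 74) = x + 10.
Square both sides: 5x + 74 = (x + 10)².
Expand and rearrange: x² + 15x + 26 = 0.
Solving gives x = -2 or x = -13.
Check each candidate in the original equation:
  x = -2: √(64) = 8, while x + 10 = 8 — valid.
  x = -13: √(9) = 3, while x + 10 = -3 — extraneous.

x = -2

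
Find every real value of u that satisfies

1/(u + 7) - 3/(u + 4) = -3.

Multiply both sides by (u + 7)(u + 4):
(u + 4) - 3(u + 7) = -3(u + 7)(u + 4).
Expand and collect terms: -3u^2 - 31u - 67 = 0.
By the quadratic formula, u = (31 +/- sqrt(157)) / -6, so u ~= -7.255 or u ~= -3.0783.
Neither value makes a denominator zero (u != -7, u != -4), so both are valid.

u = -7.255 or u = -3.0783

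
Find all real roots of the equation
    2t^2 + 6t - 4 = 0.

t = -3.5616 or t = 0.5616

Discriminant: (6)^2 - 4*2*(-4) = 68.
Quadratic formula: t = (-6 +/- sqrt(68)) / 4.
So t = -3/2 + sqrt(17)/2 ~= 0.5616 or t = -sqrt(17)/2 - 3/2 ~= -3.5616.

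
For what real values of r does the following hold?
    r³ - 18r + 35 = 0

Possible rational roots are divisors of 35. Testing r = -5 gives 0, so (r + 5) is a factor.
Divide: r³ - 18r + 35 = (r + 5)(r² - 5r + 7).
The quadratic r² - 5r + 7 has discriminant -3 < 0, so no further real roots.

r = -5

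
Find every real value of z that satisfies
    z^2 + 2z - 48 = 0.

Factor: (z + 8)(z - 6) = 0.
So z = -8 or z = 6.

z = -8 or z = 6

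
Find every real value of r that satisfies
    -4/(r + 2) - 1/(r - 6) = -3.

Multiply both sides by (r + 2)(r - 6):
-4(r - 6) - (r + 2) = -3(r + 2)(r - 6).
Expand and collect terms: -3r² + 17r + 14 = 0.
By the quadratic formula, r = (-17 ± √457) / -6, so r ≈ -0.7296 or r ≈ 6.3963.
Neither value makes a denominator zero (r ≠ -2, r ≠ 6), so both are valid.

r = -0.7296 or r = 6.3963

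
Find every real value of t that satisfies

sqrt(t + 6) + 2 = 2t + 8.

t = -2

Isolate the radical: sqrt(t + 6) = 2t + 6.
Square both sides: t + 6 = (2t + 6)^2.
Expand and rearrange: 4t^2 + 23t + 30 = 0.
Solving gives t = -2 or t = -3.75.
Check each candidate in the original equation:
  t = -2: sqrt(4) = 2, while 2t + 6 = 2 — valid.
  t = -3.75: sqrt(2.25) = 1.5, while 2t + 6 = -1.5 — extraneous.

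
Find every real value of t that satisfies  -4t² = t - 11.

t = -1.788 or t = 1.538

Rearrange to standard form: -4t² - t + 11 = 0.
Discriminant: (-1)² − 4·(-4)·11 = 177.
Quadratic formula: t = (1 ± √177) / (-8).
So t = -√(177)/8 - 1/8 ≈ -1.788 or t = -1/8 + √(177)/8 ≈ 1.538.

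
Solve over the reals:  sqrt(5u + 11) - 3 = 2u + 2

Isolate the radical: sqrt(5u + 11) = 2u + 5.
Square both sides: 5u + 11 = (2u + 5)^2.
Expand and rearrange: 4u^2 + 15u + 14 = 0.
Solving gives u = -1.75 or u = -2.
Check each candidate in the original equation:
  u = -1.75: sqrt(2.25) = 1.5, while 2u + 5 = 1.5 — valid.
  u = -2: sqrt(1) = 1, while 2u + 5 = 1 — valid.

u = -2 or u = -1.75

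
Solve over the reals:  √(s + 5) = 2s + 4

Square both sides: s + 5 = (2s + 4)².
Expand and rearrange: 4s² + 15s + 11 = 0.
Solving gives s = -1 or s = -2.75.
Check each candidate in the original equation:
  s = -1: √(4) = 2, while 2s + 4 = 2 — valid.
  s = -2.75: √(2.25) = 1.5, while 2s + 4 = -1.5 — extraneous.

s = -1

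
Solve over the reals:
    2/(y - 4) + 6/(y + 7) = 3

y = -5.136 or y = 4.8027

Multiply both sides by (y - 4)(y + 7):
2(y + 7) + 6(y - 4) = 3(y - 4)(y + 7).
Expand and collect terms: 3y² + y - 74 = 0.
By the quadratic formula, y = (-1 ± √889) / 6, so y ≈ 4.8027 or y ≈ -5.136.
Neither value makes a denominator zero (y ≠ 4, y ≠ -7), so both are valid.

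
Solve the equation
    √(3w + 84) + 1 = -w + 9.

Isolate the radical: √(3w + 84) = -w + 8.
Square both sides: 3w + 84 = (-w + 8)².
Expand and rearrange: w² - 19w - 20 = 0.
Solving gives w = 20 or w = -1.
Check each candidate in the original equation:
  w = 20: √(144) = 12, while -w + 8 = -12 — extraneous.
  w = -1: √(81) = 9, while -w + 8 = 9 — valid.

w = -1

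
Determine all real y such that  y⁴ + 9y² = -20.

Let u = y². The equation becomes u² + 9u + 20 = 0.
Factor: (u + 4)(u + 5) = 0, so u = -4 or u = -5.
y² = -4 < 0 has no real solution.
y² = -5 < 0 has no real solution.

No real solutions.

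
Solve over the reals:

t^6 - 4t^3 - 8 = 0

t = -1.1355 or t = 1.7613

Let u = t^3. The equation becomes u^2 - 4u - 8 = 0.
By the quadratic formula, u = 2 + 2*sqrt(3) or u = 2 - 2*sqrt(3).
t^3 = 2 + 2*sqrt(3) gives t = (2 + 2*sqrt(3))^(1/3) ~= 1.7613.
t^3 = 2 - 2*sqrt(3) gives t = -(-2 + 2*sqrt(3))^(1/3) ~= -1.1355.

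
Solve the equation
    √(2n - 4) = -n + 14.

Square both sides: 2n - 4 = (-n + 14)².
Expand and rearrange: n² - 30n + 200 = 0.
Solving gives n = 20 or n = 10.
Check each candidate in the original equation:
  n = 20: √(36) = 6, while -n + 14 = -6 — extraneous.
  n = 10: √(16) = 4, while -n + 14 = 4 — valid.

n = 10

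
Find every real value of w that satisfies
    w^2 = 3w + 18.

Bring every term to one side: w^2 - 3w - 18 = 0.
Factor: (w + 3)(w - 6) = 0.
So w = -3 or w = 6.

w = -3 or w = 6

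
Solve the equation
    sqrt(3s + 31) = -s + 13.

s = 6

Square both sides: 3s + 31 = (-s + 13)^2.
Expand and rearrange: s^2 - 29s + 138 = 0.
Solving gives s = 23 or s = 6.
Check each candidate in the original equation:
  s = 23: sqrt(100) = 10, while -s + 13 = -10 — extraneous.
  s = 6: sqrt(49) = 7, while -s + 13 = 7 — valid.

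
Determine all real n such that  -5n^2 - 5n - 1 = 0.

Discriminant: (-5)^2 - 4*(-5)*(-1) = 5.
Quadratic formula: n = (5 +/- sqrt(5)) / (-10).
So n = -1/2 - sqrt(5)/10 ~= -0.7236 or n = -1/2 + sqrt(5)/10 ~= -0.2764.

n = -0.7236 or n = -0.2764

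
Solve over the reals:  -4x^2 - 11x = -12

Rearrange to standard form: -4x^2 - 11x + 12 = 0.
Discriminant: (-11)^2 - 4*(-4)*12 = 313.
Quadratic formula: x = (11 +/- sqrt(313)) / (-8).
So x = -sqrt(313)/8 - 11/8 ~= -3.5865 or x = -11/8 + sqrt(313)/8 ~= 0.8365.

x = -3.5865 or x = 0.8365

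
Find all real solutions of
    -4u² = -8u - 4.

u = -0.4142 or u = 2.4142

Rearrange to standard form: -4u² + 8u + 4 = 0.
Discriminant: (8)² − 4·(-4)·4 = 128.
Quadratic formula: u = (-8 ± √128) / (-8).
So u = 1 - √(2) ≈ -0.4142 or u = 1 + √(2) ≈ 2.4142.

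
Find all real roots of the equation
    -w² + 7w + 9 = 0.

w = -1.1098 or w = 8.1098

Discriminant: (7)² − 4·(-1)·9 = 85.
Quadratic formula: w = (-7 ± √85) / (-2).
So w = 7/2 - √(85)/2 ≈ -1.1098 or w = 7/2 + √(85)/2 ≈ 8.1098.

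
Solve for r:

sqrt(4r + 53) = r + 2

Square both sides: 4r + 53 = (r + 2)^2.
Expand and rearrange: r^2 - 49 = 0.
Solving gives r = 7 or r = -7.
Check each candidate in the original equation:
  r = 7: sqrt(81) = 9, while r + 2 = 9 — valid.
  r = -7: sqrt(25) = 5, while r + 2 = -5 — extraneous.

r = 7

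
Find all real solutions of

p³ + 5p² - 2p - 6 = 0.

Possible rational roots are divisors of -6. Testing p = -1 gives 0, so (p + 1) is a factor.
Divide: p³ + 5p² - 2p - 6 = (p + 1)(p² + 4p - 6).
Apply the quadratic formula to p² + 4p - 6 = 0: p = (-4 ± √40)/2, i.e. p ≈ 1.1623 or p ≈ -5.1623.

p = -5.1623 or p = -1 or p = 1.1623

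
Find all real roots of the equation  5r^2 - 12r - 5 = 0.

r = -0.362 or r = 2.762

Discriminant: (-12)^2 - 4*5*(-5) = 244.
Quadratic formula: r = (12 +/- sqrt(244)) / 10.
So r = 6/5 + sqrt(61)/5 ~= 2.762 or r = 6/5 - sqrt(61)/5 ~= -0.362.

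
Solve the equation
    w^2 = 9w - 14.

Bring every term to one side: w^2 - 9w + 14 = 0.
Factor: (w - 2)(w - 7) = 0.
So w = 2 or w = 7.

w = 2 or w = 7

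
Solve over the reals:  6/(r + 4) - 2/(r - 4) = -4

r = -5.4244 or r = 4.4244

Multiply both sides by (r + 4)(r - 4):
6(r - 4) - 2(r + 4) = -4(r + 4)(r - 4).
Expand and collect terms: -4r² - 4r + 96 = 0.
By the quadratic formula, r = (4 ± √1552) / -8, so r ≈ -5.4244 or r ≈ 4.4244.
Neither value makes a denominator zero (r ≠ -4, r ≠ 4), so both are valid.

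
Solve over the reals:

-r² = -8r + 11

r = 1.7639 or r = 6.2361

Rearrange to standard form: -r² + 8r - 11 = 0.
Discriminant: (8)² − 4·(-1)·(-11) = 20.
Quadratic formula: r = (-8 ± √20) / (-2).
So r = 4 - √(5) ≈ 1.7639 or r = √(5) + 4 ≈ 6.2361.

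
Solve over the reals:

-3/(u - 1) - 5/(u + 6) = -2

u = -4.0707 or u = 3.0707

Multiply both sides by (u - 1)(u + 6):
-3(u + 6) - 5(u - 1) = -2(u - 1)(u + 6).
Expand and collect terms: -2u² - 2u + 25 = 0.
By the quadratic formula, u = (2 ± √204) / -4, so u ≈ -4.0707 or u ≈ 3.0707.
Neither value makes a denominator zero (u ≠ 1, u ≠ -6), so both are valid.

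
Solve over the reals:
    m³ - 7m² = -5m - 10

Rearrange: m³ - 7m² + 5m + 10 = 0.
Possible rational roots are divisors of 10. Testing m = 2 gives 0, so (m - 2) is a factor.
Divide: m³ - 7m² + 5m + 10 = (m - 2)(m² - 5m - 5).
Apply the quadratic formula to m² - 5m - 5 = 0: m = (5 ± √45)/2, i.e. m ≈ 5.8541 or m ≈ -0.8541.

m = -0.8541 or m = 2 or m = 5.8541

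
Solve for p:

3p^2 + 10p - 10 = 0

p = -4.1387 or p = 0.8054

Discriminant: (10)^2 - 4*3*(-10) = 220.
Quadratic formula: p = (-10 +/- sqrt(220)) / 6.
So p = -5/3 + sqrt(55)/3 ~= 0.8054 or p = -sqrt(55)/3 - 5/3 ~= -4.1387.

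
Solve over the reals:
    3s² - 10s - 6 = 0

Discriminant: (-10)² − 4·3·(-6) = 172.
Quadratic formula: s = (10 ± √172) / 6.
So s = 5/3 + √(43)/3 ≈ 3.8525 or s = 5/3 - √(43)/3 ≈ -0.5191.

s = -0.5191 or s = 3.8525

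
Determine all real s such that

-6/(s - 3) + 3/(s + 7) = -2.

Multiply both sides by (s - 3)(s + 7):
-6(s + 7) + 3(s - 3) = -2(s - 3)(s + 7).
Expand and collect terms: -2s² - 5s + 93 = 0.
By the quadratic formula, s = (5 ± √769) / -4, so s ≈ -8.1827 or s ≈ 5.6827.
Neither value makes a denominator zero (s ≠ 3, s ≠ -7), so both are valid.

s = -8.1827 or s = 5.6827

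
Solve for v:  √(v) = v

v = 0 or v = 1

Square both sides: v = (v)².
Expand and rearrange: v² - v = 0.
Solving gives v = 1 or v = 0.
Check each candidate in the original equation:
  v = 1: √(1) = 1, while v = 1 — valid.
  v = 0: √(0) = 0, while v = 0 — valid.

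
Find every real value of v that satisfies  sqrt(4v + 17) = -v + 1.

Square both sides: 4v + 17 = (-v + 1)^2.
Expand and rearrange: v^2 - 6v - 16 = 0.
Solving gives v = 8 or v = -2.
Check each candidate in the original equation:
  v = 8: sqrt(49) = 7, while -v + 1 = -7 — extraneous.
  v = -2: sqrt(9) = 3, while -v + 1 = 3 — valid.

v = -2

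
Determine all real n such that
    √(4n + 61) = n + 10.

n = -3

Square both sides: 4n + 61 = (n + 10)².
Expand and rearrange: n² + 16n + 39 = 0.
Solving gives n = -3 or n = -13.
Check each candidate in the original equation:
  n = -3: √(49) = 7, while n + 10 = 7 — valid.
  n = -13: √(9) = 3, while n + 10 = -3 — extraneous.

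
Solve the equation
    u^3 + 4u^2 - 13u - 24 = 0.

u = -5.5616 or u = -1.4384 or u = 3

Possible rational roots are divisors of -24. Testing u = 3 gives 0, so (u - 3) is a factor.
Divide: u^3 + 4u^2 - 13u - 24 = (u - 3)(u^2 + 7u + 8).
Apply the quadratic formula to u^2 + 7u + 8 = 0: u = (-7 +/- sqrt(17))/2, i.e. u ~= -1.4384 or u ~= -5.5616.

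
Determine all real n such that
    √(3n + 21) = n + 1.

Square both sides: 3n + 21 = (n + 1)².
Expand and rearrange: n² - n - 20 = 0.
Solving gives n = 5 or n = -4.
Check each candidate in the original equation:
  n = 5: √(36) = 6, while n + 1 = 6 — valid.
  n = -4: √(9) = 3, while n + 1 = -3 — extraneous.

n = 5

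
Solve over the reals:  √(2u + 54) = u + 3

Square both sides: 2u + 54 = (u + 3)².
Expand and rearrange: u² + 4u - 45 = 0.
Solving gives u = 5 or u = -9.
Check each candidate in the original equation:
  u = 5: √(64) = 8, while u + 3 = 8 — valid.
  u = -9: √(36) = 6, while u + 3 = -6 — extraneous.

u = 5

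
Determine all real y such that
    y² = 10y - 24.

Bring every term to one side: y² - 10y + 24 = 0.
Factor: (y - 6)(y - 4) = 0.
So y = 6 or y = 4.

y = 4 or y = 6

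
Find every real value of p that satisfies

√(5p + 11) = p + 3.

p = -2 or p = 1

Square both sides: 5p + 11 = (p + 3)².
Expand and rearrange: p² + p - 2 = 0.
Solving gives p = 1 or p = -2.
Check each candidate in the original equation:
  p = 1: √(16) = 4, while p + 3 = 4 — valid.
  p = -2: √(1) = 1, while p + 3 = 1 — valid.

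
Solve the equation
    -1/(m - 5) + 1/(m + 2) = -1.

m = -2.8875 or m = 5.8875

Multiply both sides by (m - 5)(m + 2):
-(m + 2) + (m - 5) = -(m - 5)(m + 2).
Expand and collect terms: -m^2 + 3m + 17 = 0.
By the quadratic formula, m = (-3 +/- sqrt(77)) / -2, so m ~= -2.8875 or m ~= 5.8875.
Neither value makes a denominator zero (m != 5, m != -2), so both are valid.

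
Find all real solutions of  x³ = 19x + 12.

Rearrange: x³ - 19x - 12 = 0.
Possible rational roots are divisors of -12. Testing x = -4 gives 0, so (x + 4) is a factor.
Divide: x³ - 19x - 12 = (x + 4)(x² - 4x - 3).
Apply the quadratic formula to x² - 4x - 3 = 0: x = (4 ± √28)/2, i.e. x ≈ 4.6458 or x ≈ -0.6458.

x = -4 or x = -0.6458 or x = 4.6458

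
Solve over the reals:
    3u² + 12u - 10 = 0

Discriminant: (12)² − 4·3·(-10) = 264.
Quadratic formula: u = (-12 ± √264) / 6.
So u = -2 + √(66)/3 ≈ 0.708 or u = -√(66)/3 - 2 ≈ -4.708.

u = -4.708 or u = 0.708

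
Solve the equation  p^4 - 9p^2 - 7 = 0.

p = -3.1177 or p = 3.1177

Let u = p^2. The equation becomes u^2 - 9u - 7 = 0.
By the quadratic formula, u = 9/2 + sqrt(109)/2 or u = 9/2 - sqrt(109)/2.
p^2 = 9/2 + sqrt(109)/2 gives p = +/-sqrt(9/2 + sqrt(109)/2) ~= +/-3.1177.
p^2 = 9/2 - sqrt(109)/2 < 0 has no real solution.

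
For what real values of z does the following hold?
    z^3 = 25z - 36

Rearrange: z^3 - 25z + 36 = 0.
Possible rational roots are divisors of 36. Testing z = 4 gives 0, so (z - 4) is a factor.
Divide: z^3 - 25z + 36 = (z - 4)(z^2 + 4z - 9).
Apply the quadratic formula to z^2 + 4z - 9 = 0: z = (-4 +/- sqrt(52))/2, i.e. z ~= 1.6056 or z ~= -5.6056.

z = -5.6056 or z = 1.6056 or z = 4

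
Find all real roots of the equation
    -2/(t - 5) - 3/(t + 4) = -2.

t = -2.673 or t = 6.173

Multiply both sides by (t - 5)(t + 4):
-2(t + 4) - 3(t - 5) = -2(t - 5)(t + 4).
Expand and collect terms: -2t² + 7t + 33 = 0.
By the quadratic formula, t = (-7 ± √313) / -4, so t ≈ -2.673 or t ≈ 6.173.
Neither value makes a denominator zero (t ≠ 5, t ≠ -4), so both are valid.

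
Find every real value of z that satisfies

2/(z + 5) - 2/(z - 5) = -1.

Multiply both sides by (z + 5)(z - 5):
2(z - 5) - 2(z + 5) = -(z + 5)(z - 5).
Expand and collect terms: -z² + 45 = 0.
By the quadratic formula, z = (0 ± √180) / -2, so z ≈ -6.7082 or z ≈ 6.7082.
Neither value makes a denominator zero (z ≠ -5, z ≠ 5), so both are valid.

z = -6.7082 or z = 6.7082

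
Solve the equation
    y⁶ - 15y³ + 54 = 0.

Let u = y³. The equation becomes u² - 15u + 54 = 0.
Factor: (u - 9)(u - 6) = 0, so u = 9 or u = 6.
y³ = 9 gives y = ∛(9) ≈ 2.0801.
y³ = 6 gives y = ∛(6) ≈ 1.8171.

y = 1.8171 or y = 2.0801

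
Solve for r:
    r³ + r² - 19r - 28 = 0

Possible rational roots are divisors of -28. Testing r = -4 gives 0, so (r + 4) is a factor.
Divide: r³ + r² - 19r - 28 = (r + 4)(r² - 3r - 7).
Apply the quadratic formula to r² - 3r - 7 = 0: r = (3 ± √37)/2, i.e. r ≈ 4.5414 or r ≈ -1.5414.

r = -4 or r = -1.5414 or r = 4.5414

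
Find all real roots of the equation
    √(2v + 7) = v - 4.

v = 9

Square both sides: 2v + 7 = (v - 4)².
Expand and rearrange: v² - 10v + 9 = 0.
Solving gives v = 9 or v = 1.
Check each candidate in the original equation:
  v = 9: √(25) = 5, while v - 4 = 5 — valid.
  v = 1: √(9) = 3, while v - 4 = -3 — extraneous.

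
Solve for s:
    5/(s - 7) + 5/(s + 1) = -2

s = -4.217 or s = 5.217

Multiply both sides by (s - 7)(s + 1):
5(s + 1) + 5(s - 7) = -2(s - 7)(s + 1).
Expand and collect terms: -2s² + 2s + 44 = 0.
By the quadratic formula, s = (-2 ± √356) / -4, so s ≈ -4.217 or s ≈ 5.217.
Neither value makes a denominator zero (s ≠ 7, s ≠ -1), so both are valid.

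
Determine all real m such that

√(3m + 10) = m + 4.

m = -3 or m = -2

Square both sides: 3m + 10 = (m + 4)².
Expand and rearrange: m² + 5m + 6 = 0.
Solving gives m = -2 or m = -3.
Check each candidate in the original equation:
  m = -2: √(4) = 2, while m + 4 = 2 — valid.
  m = -3: √(1) = 1, while m + 4 = 1 — valid.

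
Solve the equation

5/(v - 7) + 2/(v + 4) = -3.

v = -4.7766 or v = 5.4432

Multiply both sides by (v - 7)(v + 4):
5(v + 4) + 2(v - 7) = -3(v - 7)(v + 4).
Expand and collect terms: -3v² + 2v + 78 = 0.
By the quadratic formula, v = (-2 ± √940) / -6, so v ≈ -4.7766 or v ≈ 5.4432.
Neither value makes a denominator zero (v ≠ 7, v ≠ -4), so both are valid.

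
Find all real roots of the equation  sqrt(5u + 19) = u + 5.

Square both sides: 5u + 19 = (u + 5)^2.
Expand and rearrange: u^2 + 5u + 6 = 0.
Solving gives u = -2 or u = -3.
Check each candidate in the original equation:
  u = -2: sqrt(9) = 3, while u + 5 = 3 — valid.
  u = -3: sqrt(4) = 2, while u + 5 = 2 — valid.

u = -3 or u = -2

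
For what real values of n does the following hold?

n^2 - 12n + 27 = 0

Factor: (n - 3)(n - 9) = 0.
So n = 3 or n = 9.

n = 3 or n = 9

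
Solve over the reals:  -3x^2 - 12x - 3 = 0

x = -3.7321 or x = -0.2679

Discriminant: (-12)^2 - 4*(-3)*(-3) = 108.
Quadratic formula: x = (12 +/- sqrt(108)) / (-6).
So x = -2 - sqrt(3) ~= -3.7321 or x = -2 + sqrt(3) ~= -0.2679.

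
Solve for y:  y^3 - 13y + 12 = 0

y = -4 or y = 1 or y = 3

Possible rational roots are divisors of 12. Testing y = 3 gives 0, so (y - 3) is a factor.
Divide: y^3 - 13y + 12 = (y - 3)(y^2 + 3y - 4).
Factor the quadratic: y = 1 or y = -4.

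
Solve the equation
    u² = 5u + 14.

u = -2 or u = 7

Bring every term to one side: u² - 5u - 14 = 0.
Factor: (u + 2)(u - 7) = 0.
So u = -2 or u = 7.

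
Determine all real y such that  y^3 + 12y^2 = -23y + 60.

y = -8.4244 or y = -5 or y = 1.4244

Rearrange: y^3 + 12y^2 + 23y - 60 = 0.
Possible rational roots are divisors of -60. Testing y = -5 gives 0, so (y + 5) is a factor.
Divide: y^3 + 12y^2 + 23y - 60 = (y + 5)(y^2 + 7y - 12).
Apply the quadratic formula to y^2 + 7y - 12 = 0: y = (-7 +/- sqrt(97))/2, i.e. y ~= 1.4244 or y ~= -8.4244.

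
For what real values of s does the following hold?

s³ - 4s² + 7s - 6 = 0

Possible rational roots are divisors of -6. Testing s = 2 gives 0, so (s - 2) is a factor.
Divide: s³ - 4s² + 7s - 6 = (s - 2)(s² - 2s + 3).
The quadratic s² - 2s + 3 has discriminant -8 < 0, so no further real roots.

s = 2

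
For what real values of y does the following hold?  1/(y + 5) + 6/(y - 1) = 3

y = -4.7527 or y = 3.086

Multiply both sides by (y + 5)(y - 1):
(y - 1) + 6(y + 5) = 3(y + 5)(y - 1).
Expand and collect terms: 3y² + 5y - 44 = 0.
By the quadratic formula, y = (-5 ± √553) / 6, so y ≈ 3.086 or y ≈ -4.7527.
Neither value makes a denominator zero (y ≠ -5, y ≠ 1), so both are valid.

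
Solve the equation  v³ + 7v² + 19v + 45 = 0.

Possible rational roots are divisors of 45. Testing v = -5 gives 0, so (v + 5) is a factor.
Divide: v³ + 7v² + 19v + 45 = (v + 5)(v² + 2v + 9).
The quadratic v² + 2v + 9 has discriminant -32 < 0, so no further real roots.

v = -5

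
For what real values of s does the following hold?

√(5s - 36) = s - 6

s = 8 or s = 9

Square both sides: 5s - 36 = (s - 6)².
Expand and rearrange: s² - 17s + 72 = 0.
Solving gives s = 9 or s = 8.
Check each candidate in the original equation:
  s = 9: √(9) = 3, while s - 6 = 3 — valid.
  s = 8: √(4) = 2, while s - 6 = 2 — valid.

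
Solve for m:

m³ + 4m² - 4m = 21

Rearrange: m³ + 4m² - 4m - 21 = 0.
Possible rational roots are divisors of -21. Testing m = -3 gives 0, so (m + 3) is a factor.
Divide: m³ + 4m² - 4m - 21 = (m + 3)(m² + m - 7).
Apply the quadratic formula to m² + m - 7 = 0: m = (-1 ± √29)/2, i.e. m ≈ 2.1926 or m ≈ -3.1926.

m = -3.1926 or m = -3 or m = 2.1926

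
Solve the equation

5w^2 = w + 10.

Rearrange to standard form: 5w^2 - w - 10 = 0.
Discriminant: (-1)^2 - 4*5*(-10) = 201.
Quadratic formula: w = (1 +/- sqrt(201)) / 10.
So w = 1/10 + sqrt(201)/10 ~= 1.5177 or w = 1/10 - sqrt(201)/10 ~= -1.3177.

w = -1.3177 or w = 1.5177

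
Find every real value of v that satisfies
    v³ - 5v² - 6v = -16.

v = -2 or v = 1.4384 or v = 5.5616

Rearrange: v³ - 5v² - 6v + 16 = 0.
Possible rational roots are divisors of 16. Testing v = -2 gives 0, so (v + 2) is a factor.
Divide: v³ - 5v² - 6v + 16 = (v + 2)(v² - 7v + 8).
Apply the quadratic formula to v² - 7v + 8 = 0: v = (7 ± √17)/2, i.e. v ≈ 5.5616 or v ≈ 1.4384.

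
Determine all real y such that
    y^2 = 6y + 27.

Bring every term to one side: y^2 - 6y - 27 = 0.
Factor: (y + 3)(y - 9) = 0.
So y = -3 or y = 9.

y = -3 or y = 9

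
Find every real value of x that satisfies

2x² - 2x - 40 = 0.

Factor: 2(x - 5)(x + 4) = 0.
So x = 5 or x = -4.

x = -4 or x = 5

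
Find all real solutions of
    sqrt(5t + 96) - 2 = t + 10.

Isolate the radical: sqrt(5t + 96) = t + 12.
Square both sides: 5t + 96 = (t + 12)^2.
Expand and rearrange: t^2 + 19t + 48 = 0.
Solving gives t = -3 or t = -16.
Check each candidate in the original equation:
  t = -3: sqrt(81) = 9, while t + 12 = 9 — valid.
  t = -16: sqrt(16) = 4, while t + 12 = -4 — extraneous.

t = -3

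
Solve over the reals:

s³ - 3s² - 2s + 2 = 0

Possible rational roots are divisors of 2. Testing s = -1 gives 0, so (s + 1) is a factor.
Divide: s³ - 3s² - 2s + 2 = (s + 1)(s² - 4s + 2).
Apply the quadratic formula to s² - 4s + 2 = 0: s = (4 ± √8)/2, i.e. s ≈ 3.4142 or s ≈ 0.5858.

s = -1 or s = 0.5858 or s = 3.4142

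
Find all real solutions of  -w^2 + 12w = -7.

Rearrange to standard form: -w^2 + 12w + 7 = 0.
Discriminant: (12)^2 - 4*(-1)*7 = 172.
Quadratic formula: w = (-12 +/- sqrt(172)) / (-2).
So w = 6 - sqrt(43) ~= -0.5574 or w = 6 + sqrt(43) ~= 12.5574.

w = -0.5574 or w = 12.5574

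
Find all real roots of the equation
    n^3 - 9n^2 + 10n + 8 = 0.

Possible rational roots are divisors of 8. Testing n = 2 gives 0, so (n - 2) is a factor.
Divide: n^3 - 9n^2 + 10n + 8 = (n - 2)(n^2 - 7n - 4).
Apply the quadratic formula to n^2 - 7n - 4 = 0: n = (7 +/- sqrt(65))/2, i.e. n ~= 7.5311 or n ~= -0.5311.

n = -0.5311 or n = 2 or n = 7.5311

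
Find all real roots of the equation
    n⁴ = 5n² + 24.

Let u = n². The equation becomes u² - 5u - 24 = 0.
Factor: (u + 3)(u - 8) = 0, so u = -3 or u = 8.
n² = -3 < 0 has no real solution.
n² = 8 gives n = ±2·√(2) ≈ ±2.8284.

n = -2.8284 or n = 2.8284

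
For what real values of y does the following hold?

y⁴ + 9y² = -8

Let u = y². The equation becomes u² + 9u + 8 = 0.
Factor: (u + 1)(u + 8) = 0, so u = -1 or u = -8.
y² = -1 < 0 has no real solution.
y² = -8 < 0 has no real solution.

No real solutions.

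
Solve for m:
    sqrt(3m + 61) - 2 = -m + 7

Isolate the radical: sqrt(3m + 61) = -m + 9.
Square both sides: 3m + 61 = (-m + 9)^2.
Expand and rearrange: m^2 - 21m + 20 = 0.
Solving gives m = 20 or m = 1.
Check each candidate in the original equation:
  m = 20: sqrt(121) = 11, while -m + 9 = -11 — extraneous.
  m = 1: sqrt(64) = 8, while -m + 9 = 8 — valid.

m = 1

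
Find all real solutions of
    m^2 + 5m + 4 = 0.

m = -4 or m = -1

Factor: (m + 4)(m + 1) = 0.
So m = -4 or m = -1.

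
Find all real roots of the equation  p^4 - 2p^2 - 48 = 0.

p = -2.8284 or p = 2.8284

Let u = p^2. The equation becomes u^2 - 2u - 48 = 0.
Factor: (u - 8)(u + 6) = 0, so u = 8 or u = -6.
p^2 = 8 gives p = +/-2*sqrt(2) ~= +/-2.8284.
p^2 = -6 < 0 has no real solution.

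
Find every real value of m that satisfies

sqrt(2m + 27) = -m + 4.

Square both sides: 2m + 27 = (-m + 4)^2.
Expand and rearrange: m^2 - 10m - 11 = 0.
Solving gives m = 11 or m = -1.
Check each candidate in the original equation:
  m = 11: sqrt(49) = 7, while -m + 4 = -7 — extraneous.
  m = -1: sqrt(25) = 5, while -m + 4 = 5 — valid.

m = -1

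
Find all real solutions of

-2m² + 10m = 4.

Rearrange to standard form: -2m² + 10m - 4 = 0.
Discriminant: (10)² − 4·(-2)·(-4) = 68.
Quadratic formula: m = (-10 ± √68) / (-4).
So m = 5/2 - √(17)/2 ≈ 0.4384 or m = √(17)/2 + 5/2 ≈ 4.5616.

m = 0.4384 or m = 4.5616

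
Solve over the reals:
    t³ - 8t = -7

Rearrange: t³ - 8t + 7 = 0.
Possible rational roots are divisors of 7. Testing t = 1 gives 0, so (t - 1) is a factor.
Divide: t³ - 8t + 7 = (t - 1)(t² + t - 7).
Apply the quadratic formula to t² + t - 7 = 0: t = (-1 ± √29)/2, i.e. t ≈ 2.1926 or t ≈ -3.1926.

t = -3.1926 or t = 1 or t = 2.1926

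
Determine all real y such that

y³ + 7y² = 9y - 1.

y = -8.1231 or y = 0.1231 or y = 1

Rearrange: y³ + 7y² - 9y + 1 = 0.
Possible rational roots are divisors of 1. Testing y = 1 gives 0, so (y - 1) is a factor.
Divide: y³ + 7y² - 9y + 1 = (y - 1)(y² + 8y - 1).
Apply the quadratic formula to y² + 8y - 1 = 0: y = (-8 ± √68)/2, i.e. y ≈ 0.1231 or y ≈ -8.1231.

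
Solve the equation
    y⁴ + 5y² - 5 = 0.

y = -0.9242 or y = 0.9242

Let u = y². The equation becomes u² + 5u - 5 = 0.
By the quadratic formula, u = -5/2 + 3·√(5)/2 or u = -3·√(5)/2 - 5/2.
y² = -5/2 + 3·√(5)/2 gives y = ±√(-5/2 + 3·√(5)/2) ≈ ±0.9242.
y² = -3·√(5)/2 - 5/2 < 0 has no real solution.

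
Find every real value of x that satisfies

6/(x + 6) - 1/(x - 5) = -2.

x = -8.8958 or x = 5.3958

Multiply both sides by (x + 6)(x - 5):
6(x - 5) - (x + 6) = -2(x + 6)(x - 5).
Expand and collect terms: -2x² - 7x + 96 = 0.
By the quadratic formula, x = (7 ± √817) / -4, so x ≈ -8.8958 or x ≈ 5.3958.
Neither value makes a denominator zero (x ≠ -6, x ≠ 5), so both are valid.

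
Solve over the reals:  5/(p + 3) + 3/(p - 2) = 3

Multiply both sides by (p + 3)(p - 2):
5(p - 2) + 3(p + 3) = 3(p + 3)(p - 2).
Expand and collect terms: 3p² - 5p - 17 = 0.
By the quadratic formula, p = (5 ± √229) / 6, so p ≈ 3.3555 or p ≈ -1.6888.
Neither value makes a denominator zero (p ≠ -3, p ≠ 2), so both are valid.

p = -1.6888 or p = 3.3555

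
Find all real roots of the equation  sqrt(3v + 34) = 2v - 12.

Square both sides: 3v + 34 = (2v - 12)^2.
Expand and rearrange: 4v^2 - 51v + 110 = 0.
Solving gives v = 10 or v = 2.75.
Check each candidate in the original equation:
  v = 10: sqrt(64) = 8, while 2v - 12 = 8 — valid.
  v = 2.75: sqrt(42.25) = 6.5, while 2v - 12 = -6.5 — extraneous.

v = 10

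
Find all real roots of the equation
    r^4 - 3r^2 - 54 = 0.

Let u = r^2. The equation becomes u^2 - 3u - 54 = 0.
Factor: (u + 6)(u - 9) = 0, so u = -6 or u = 9.
r^2 = -6 < 0 has no real solution.
r^2 = 9 gives r = +/-3.

r = -3 or r = 3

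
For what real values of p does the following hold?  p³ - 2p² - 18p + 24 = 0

Possible rational roots are divisors of 24. Testing p = -4 gives 0, so (p + 4) is a factor.
Divide: p³ - 2p² - 18p + 24 = (p + 4)(p² - 6p + 6).
Apply the quadratic formula to p² - 6p + 6 = 0: p = (6 ± √12)/2, i.e. p ≈ 4.7321 or p ≈ 1.2679.

p = -4 or p = 1.2679 or p = 4.7321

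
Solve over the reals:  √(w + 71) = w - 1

w = 10

Square both sides: w + 71 = (w - 1)².
Expand and rearrange: w² - 3w - 70 = 0.
Solving gives w = 10 or w = -7.
Check each candidate in the original equation:
  w = 10: √(81) = 9, while w - 1 = 9 — valid.
  w = -7: √(64) = 8, while w - 1 = -8 — extraneous.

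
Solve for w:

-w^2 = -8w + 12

Bring every term to one side: -w^2 + 8w - 12 = 0.
Factor: -1(w - 2)(w - 6) = 0.
So w = 2 or w = 6.

w = 2 or w = 6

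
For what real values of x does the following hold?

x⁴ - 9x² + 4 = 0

Let u = x². The equation becomes u² - 9u + 4 = 0.
By the quadratic formula, u = √(65)/2 + 9/2 or u = 9/2 - √(65)/2.
x² = √(65)/2 + 9/2 gives x = ±√(√(65)/2 + 9/2) ≈ ±2.9208.
x² = 9/2 - √(65)/2 gives x = ±√(9/2 - √(65)/2) ≈ ±0.6847.

x = -2.9208 or x = -0.6847 or x = 0.6847 or x = 2.9208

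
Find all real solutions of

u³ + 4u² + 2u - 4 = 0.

u = -2.7321 or u = -2 or u = 0.7321

Possible rational roots are divisors of -4. Testing u = -2 gives 0, so (u + 2) is a factor.
Divide: u³ + 4u² + 2u - 4 = (u + 2)(u² + 2u - 2).
Apply the quadratic formula to u² + 2u - 2 = 0: u = (-2 ± √12)/2, i.e. u ≈ 0.7321 or u ≈ -2.7321.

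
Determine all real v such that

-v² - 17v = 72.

v = -9 or v = -8

Bring every term to one side: -v² - 17v - 72 = 0.
Factor: -1(v + 8)(v + 9) = 0.
So v = -8 or v = -9.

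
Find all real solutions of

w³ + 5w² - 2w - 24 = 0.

w = -4 or w = -3 or w = 2

Possible rational roots are divisors of -24. Testing w = -4 gives 0, so (w + 4) is a factor.
Divide: w³ + 5w² - 2w - 24 = (w + 4)(w² + w - 6).
Factor the quadratic: w = 2 or w = -3.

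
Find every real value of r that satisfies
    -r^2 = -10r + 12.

Rearrange to standard form: -r^2 + 10r - 12 = 0.
Discriminant: (10)^2 - 4*(-1)*(-12) = 52.
Quadratic formula: r = (-10 +/- sqrt(52)) / (-2).
So r = 5 - sqrt(13) ~= 1.3944 or r = sqrt(13) + 5 ~= 8.6056.

r = 1.3944 or r = 8.6056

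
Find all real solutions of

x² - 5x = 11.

Rearrange to standard form: x² - 5x - 11 = 0.
Discriminant: (-5)² − 4·1·(-11) = 69.
Quadratic formula: x = (5 ± √69) / 2.
So x = 5/2 + √(69)/2 ≈ 6.6533 or x = 5/2 - √(69)/2 ≈ -1.6533.

x = -1.6533 or x = 6.6533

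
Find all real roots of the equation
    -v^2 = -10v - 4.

v = -0.3852 or v = 10.3852

Rearrange to standard form: -v^2 + 10v + 4 = 0.
Discriminant: (10)^2 - 4*(-1)*4 = 116.
Quadratic formula: v = (-10 +/- sqrt(116)) / (-2).
So v = 5 - sqrt(29) ~= -0.3852 or v = 5 + sqrt(29) ~= 10.3852.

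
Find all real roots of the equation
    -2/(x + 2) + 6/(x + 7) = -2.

Multiply both sides by (x + 2)(x + 7):
-2(x + 7) + 6(x + 2) = -2(x + 2)(x + 7).
Expand and collect terms: -2x² - 22x - 26 = 0.
By the quadratic formula, x = (22 ± √276) / -4, so x ≈ -9.6533 or x ≈ -1.3467.
Neither value makes a denominator zero (x ≠ -2, x ≠ -7), so both are valid.

x = -9.6533 or x = -1.3467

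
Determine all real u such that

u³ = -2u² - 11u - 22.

u = -2

Rearrange: u³ + 2u² + 11u + 22 = 0.
Possible rational roots are divisors of 22. Testing u = -2 gives 0, so (u + 2) is a factor.
Divide: u³ + 2u² + 11u + 22 = (u + 2)(u² + 11).
The quadratic u² + 11 has discriminant -44 < 0, so no further real roots.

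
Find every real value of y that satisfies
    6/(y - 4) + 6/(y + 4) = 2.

Multiply both sides by (y - 4)(y + 4):
6(y + 4) + 6(y - 4) = 2(y - 4)(y + 4).
Expand and collect terms: 2y^2 - 12y - 32 = 0.
Factor or apply the quadratic formula: y = 8 or y = -2.
Neither value makes a denominator zero (y != 4, y != -4), so both are valid.

y = -2 or y = 8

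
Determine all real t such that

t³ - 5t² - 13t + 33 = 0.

t = -3 or t = 1.7639 or t = 6.2361

Possible rational roots are divisors of 33. Testing t = -3 gives 0, so (t + 3) is a factor.
Divide: t³ - 5t² - 13t + 33 = (t + 3)(t² - 8t + 11).
Apply the quadratic formula to t² - 8t + 11 = 0: t = (8 ± √20)/2, i.e. t ≈ 6.2361 or t ≈ 1.7639.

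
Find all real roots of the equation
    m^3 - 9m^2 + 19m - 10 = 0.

m = 0.8074 or m = 2 or m = 6.1926

Possible rational roots are divisors of -10. Testing m = 2 gives 0, so (m - 2) is a factor.
Divide: m^3 - 9m^2 + 19m - 10 = (m - 2)(m^2 - 7m + 5).
Apply the quadratic formula to m^2 - 7m + 5 = 0: m = (7 +/- sqrt(29))/2, i.e. m ~= 6.1926 or m ~= 0.8074.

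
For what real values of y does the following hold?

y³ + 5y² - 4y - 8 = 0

Possible rational roots are divisors of -8. Testing y = -1 gives 0, so (y + 1) is a factor.
Divide: y³ + 5y² - 4y - 8 = (y + 1)(y² + 4y - 8).
Apply the quadratic formula to y² + 4y - 8 = 0: y = (-4 ± √48)/2, i.e. y ≈ 1.4641 or y ≈ -5.4641.

y = -5.4641 or y = -1 or y = 1.4641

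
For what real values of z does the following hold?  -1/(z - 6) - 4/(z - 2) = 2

z = -0.1762 or z = 5.6762

Multiply both sides by (z - 6)(z - 2):
-(z - 2) - 4(z - 6) = 2(z - 6)(z - 2).
Expand and collect terms: 2z² - 11z - 2 = 0.
By the quadratic formula, z = (11 ± √137) / 4, so z ≈ 5.6762 or z ≈ -0.1762.
Neither value makes a denominator zero (z ≠ 6, z ≠ 2), so both are valid.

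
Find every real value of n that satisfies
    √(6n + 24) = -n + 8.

n = 2

Square both sides: 6n + 24 = (-n + 8)².
Expand and rearrange: n² - 22n + 40 = 0.
Solving gives n = 20 or n = 2.
Check each candidate in the original equation:
  n = 20: √(144) = 12, while -n + 8 = -12 — extraneous.
  n = 2: √(36) = 6, while -n + 8 = 6 — valid.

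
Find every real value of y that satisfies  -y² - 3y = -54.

y = -9 or y = 6

Bring every term to one side: -y² - 3y + 54 = 0.
Factor: -1(y + 9)(y - 6) = 0.
So y = -9 or y = 6.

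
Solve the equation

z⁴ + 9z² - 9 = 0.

z = -0.9531 or z = 0.9531

Let u = z². The equation becomes u² + 9u - 9 = 0.
By the quadratic formula, u = -9/2 + 3·√(13)/2 or u = -3·√(13)/2 - 9/2.
z² = -9/2 + 3·√(13)/2 gives z = ±√(-9/2 + 3·√(13)/2) ≈ ±0.9531.
z² = -3·√(13)/2 - 9/2 < 0 has no real solution.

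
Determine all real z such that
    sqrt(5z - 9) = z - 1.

Square both sides: 5z - 9 = (z - 1)^2.
Expand and rearrange: z^2 - 7z + 10 = 0.
Solving gives z = 5 or z = 2.
Check each candidate in the original equation:
  z = 5: sqrt(16) = 4, while z - 1 = 4 — valid.
  z = 2: sqrt(1) = 1, while z - 1 = 1 — valid.

z = 2 or z = 5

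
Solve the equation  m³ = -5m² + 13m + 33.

m = -6.2361 or m = -1.7639 or m = 3

Rearrange: m³ + 5m² - 13m - 33 = 0.
Possible rational roots are divisors of -33. Testing m = 3 gives 0, so (m - 3) is a factor.
Divide: m³ + 5m² - 13m - 33 = (m - 3)(m² + 8m + 11).
Apply the quadratic formula to m² + 8m + 11 = 0: m = (-8 ± √20)/2, i.e. m ≈ -1.7639 or m ≈ -6.2361.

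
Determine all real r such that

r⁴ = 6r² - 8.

r = -2 or r = -1.4142 or r = 1.4142 or r = 2

Let u = r². The equation becomes u² - 6u + 8 = 0.
Factor: (u - 4)(u - 2) = 0, so u = 4 or u = 2.
r² = 4 gives r = ±2.
r² = 2 gives r = ±√(2) ≈ ±1.4142.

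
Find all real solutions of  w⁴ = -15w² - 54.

No real solutions.

Let u = w². The equation becomes u² + 15u + 54 = 0.
Factor: (u + 6)(u + 9) = 0, so u = -6 or u = -9.
w² = -6 < 0 has no real solution.
w² = -9 < 0 has no real solution.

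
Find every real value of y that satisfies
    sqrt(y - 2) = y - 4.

Square both sides: y - 2 = (y - 4)^2.
Expand and rearrange: y^2 - 9y + 18 = 0.
Solving gives y = 6 or y = 3.
Check each candidate in the original equation:
  y = 6: sqrt(4) = 2, while y - 4 = 2 — valid.
  y = 3: sqrt(1) = 1, while y - 4 = -1 — extraneous.

y = 6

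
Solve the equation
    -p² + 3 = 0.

Discriminant: (0)² − 4·(-1)·3 = 12.
Quadratic formula: p = (0 ± √12) / (-2).
So p = -√(3) ≈ -1.7321 or p = √(3) ≈ 1.7321.

p = -1.7321 or p = 1.7321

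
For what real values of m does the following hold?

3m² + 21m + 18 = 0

Factor: 3(m + 6)(m + 1) = 0.
So m = -6 or m = -1.

m = -6 or m = -1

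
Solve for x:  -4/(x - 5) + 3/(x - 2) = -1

x = 0.3944 or x = 7.6056

Multiply both sides by (x - 5)(x - 2):
-4(x - 2) + 3(x - 5) = -(x - 5)(x - 2).
Expand and collect terms: -x^2 + 8x - 3 = 0.
By the quadratic formula, x = (-8 +/- sqrt(52)) / -2, so x ~= 0.3944 or x ~= 7.6056.
Neither value makes a denominator zero (x != 5, x != 2), so both are valid.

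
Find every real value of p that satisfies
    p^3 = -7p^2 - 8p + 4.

Rearrange: p^3 + 7p^2 + 8p - 4 = 0.
Possible rational roots are divisors of -4. Testing p = -2 gives 0, so (p + 2) is a factor.
Divide: p^3 + 7p^2 + 8p - 4 = (p + 2)(p^2 + 5p - 2).
Apply the quadratic formula to p^2 + 5p - 2 = 0: p = (-5 +/- sqrt(33))/2, i.e. p ~= 0.3723 or p ~= -5.3723.

p = -5.3723 or p = -2 or p = 0.3723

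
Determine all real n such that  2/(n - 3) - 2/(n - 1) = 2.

n = 0.2679 or n = 3.7321

Multiply both sides by (n - 3)(n - 1):
2(n - 1) - 2(n - 3) = 2(n - 3)(n - 1).
Expand and collect terms: 2n^2 - 8n + 2 = 0.
By the quadratic formula, n = (8 +/- sqrt(48)) / 4, so n ~= 3.7321 or n ~= 0.2679.
Neither value makes a denominator zero (n != 3, n != 1), so both are valid.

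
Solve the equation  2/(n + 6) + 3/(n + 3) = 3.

Multiply both sides by (n + 6)(n + 3):
2(n + 3) + 3(n + 6) = 3(n + 6)(n + 3).
Expand and collect terms: 3n^2 + 22n + 30 = 0.
By the quadratic formula, n = (-22 +/- sqrt(124)) / 6, so n ~= -1.8107 or n ~= -5.5226.
Neither value makes a denominator zero (n != -6, n != -3), so both are valid.

n = -5.5226 or n = -1.8107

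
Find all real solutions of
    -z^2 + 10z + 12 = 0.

z = -1.0828 or z = 11.0828

Discriminant: (10)^2 - 4*(-1)*12 = 148.
Quadratic formula: z = (-10 +/- sqrt(148)) / (-2).
So z = 5 - sqrt(37) ~= -1.0828 or z = 5 + sqrt(37) ~= 11.0828.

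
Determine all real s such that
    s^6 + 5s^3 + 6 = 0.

Let u = s^3. The equation becomes u^2 + 5u + 6 = 0.
Factor: (u + 2)(u + 3) = 0, so u = -2 or u = -3.
s^3 = -2 gives s = -(2)^(1/3) ~= -1.2599.
s^3 = -3 gives s = -(3)^(1/3) ~= -1.4422.

s = -1.4422 or s = -1.2599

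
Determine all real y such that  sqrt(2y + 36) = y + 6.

y = 0

Square both sides: 2y + 36 = (y + 6)^2.
Expand and rearrange: y^2 + 10y = 0.
Solving gives y = 0 or y = -10.
Check each candidate in the original equation:
  y = 0: sqrt(36) = 6, while y + 6 = 6 — valid.
  y = -10: sqrt(16) = 4, while y + 6 = -4 — extraneous.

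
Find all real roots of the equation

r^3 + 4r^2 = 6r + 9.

Rearrange: r^3 + 4r^2 - 6r - 9 = 0.
Possible rational roots are divisors of -9. Testing r = -1 gives 0, so (r + 1) is a factor.
Divide: r^3 + 4r^2 - 6r - 9 = (r + 1)(r^2 + 3r - 9).
Apply the quadratic formula to r^2 + 3r - 9 = 0: r = (-3 +/- sqrt(45))/2, i.e. r ~= 1.8541 or r ~= -4.8541.

r = -4.8541 or r = -1 or r = 1.8541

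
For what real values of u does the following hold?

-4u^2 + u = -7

u = -1.2038 or u = 1.4538

Rearrange to standard form: -4u^2 + u + 7 = 0.
Discriminant: (1)^2 - 4*(-4)*7 = 113.
Quadratic formula: u = (-1 +/- sqrt(113)) / (-8).
So u = 1/8 - sqrt(113)/8 ~= -1.2038 or u = 1/8 + sqrt(113)/8 ~= 1.4538.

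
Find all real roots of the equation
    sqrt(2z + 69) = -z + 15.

Square both sides: 2z + 69 = (-z + 15)^2.
Expand and rearrange: z^2 - 32z + 156 = 0.
Solving gives z = 26 or z = 6.
Check each candidate in the original equation:
  z = 26: sqrt(121) = 11, while -z + 15 = -11 — extraneous.
  z = 6: sqrt(81) = 9, while -z + 15 = 9 — valid.

z = 6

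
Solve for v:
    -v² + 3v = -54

v = -6 or v = 9

Bring every term to one side: -v² + 3v + 54 = 0.
Factor: -1(v + 6)(v - 9) = 0.
So v = -6 or v = 9.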